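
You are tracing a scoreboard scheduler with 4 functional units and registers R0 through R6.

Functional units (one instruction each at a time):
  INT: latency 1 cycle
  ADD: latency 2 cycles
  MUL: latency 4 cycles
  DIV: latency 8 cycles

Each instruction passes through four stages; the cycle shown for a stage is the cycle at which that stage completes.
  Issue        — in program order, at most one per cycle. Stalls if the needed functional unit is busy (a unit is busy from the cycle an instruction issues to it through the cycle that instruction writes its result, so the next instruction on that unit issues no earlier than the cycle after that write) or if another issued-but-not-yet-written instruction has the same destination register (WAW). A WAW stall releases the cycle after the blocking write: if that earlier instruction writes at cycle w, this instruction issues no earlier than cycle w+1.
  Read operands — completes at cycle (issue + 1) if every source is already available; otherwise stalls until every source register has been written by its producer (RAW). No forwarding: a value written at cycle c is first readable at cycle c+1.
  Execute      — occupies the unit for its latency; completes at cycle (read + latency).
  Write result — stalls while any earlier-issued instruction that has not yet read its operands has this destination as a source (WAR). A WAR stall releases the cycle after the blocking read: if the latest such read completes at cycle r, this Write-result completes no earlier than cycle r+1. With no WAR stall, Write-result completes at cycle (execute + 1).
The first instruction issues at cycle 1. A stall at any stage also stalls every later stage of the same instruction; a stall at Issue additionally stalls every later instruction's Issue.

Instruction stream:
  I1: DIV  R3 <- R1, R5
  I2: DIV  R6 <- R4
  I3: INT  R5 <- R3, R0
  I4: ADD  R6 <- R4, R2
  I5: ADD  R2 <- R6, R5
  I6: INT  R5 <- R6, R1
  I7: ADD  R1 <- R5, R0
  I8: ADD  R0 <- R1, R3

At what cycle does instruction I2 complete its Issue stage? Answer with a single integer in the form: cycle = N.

cycle = 12

1) issue 1, read 2, done 10, write 11
2) issue 12, read 13, done 21, write 22  <struct: DIV busy until I1 writes@11>
3) issue 13, read 14, done 15, write 16
4) issue 23, read 24, done 26, write 27  <WAW R6: wait I2 write@22>
5) issue 28, read 29, done 31, write 32  <struct: ADD busy until I4 writes@27>
6) issue 29, read 30, done 31, write 32
7) issue 33, read 34, done 36, write 37  <struct: ADD busy until I5 writes@32>
8) issue 38, read 39, done 41, write 42  <struct: ADD busy until I7 writes@37>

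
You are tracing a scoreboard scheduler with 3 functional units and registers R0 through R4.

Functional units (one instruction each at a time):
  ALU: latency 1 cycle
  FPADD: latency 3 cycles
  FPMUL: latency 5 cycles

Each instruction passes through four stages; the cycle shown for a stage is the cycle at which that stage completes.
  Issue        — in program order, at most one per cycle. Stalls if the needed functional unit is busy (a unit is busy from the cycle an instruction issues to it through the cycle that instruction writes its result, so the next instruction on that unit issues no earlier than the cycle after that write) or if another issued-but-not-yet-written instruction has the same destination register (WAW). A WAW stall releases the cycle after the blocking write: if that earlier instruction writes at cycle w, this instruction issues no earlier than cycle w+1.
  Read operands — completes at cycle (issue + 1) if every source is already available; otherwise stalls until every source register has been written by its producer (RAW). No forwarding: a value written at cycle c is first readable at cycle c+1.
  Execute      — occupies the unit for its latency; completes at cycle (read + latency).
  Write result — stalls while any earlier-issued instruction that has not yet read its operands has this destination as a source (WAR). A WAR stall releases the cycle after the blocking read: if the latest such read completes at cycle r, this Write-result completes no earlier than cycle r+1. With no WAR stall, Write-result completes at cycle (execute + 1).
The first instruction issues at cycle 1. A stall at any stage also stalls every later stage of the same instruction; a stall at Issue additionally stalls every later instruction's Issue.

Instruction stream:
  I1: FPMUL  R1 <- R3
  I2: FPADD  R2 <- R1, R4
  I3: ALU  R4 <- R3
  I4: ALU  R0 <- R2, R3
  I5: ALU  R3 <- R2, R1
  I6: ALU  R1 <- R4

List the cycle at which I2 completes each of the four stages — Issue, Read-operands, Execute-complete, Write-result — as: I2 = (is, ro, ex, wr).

I2 = (2, 9, 12, 13)

I1  is:1  ro:2  ex:7  wr:8
I2  is:2  ro:9  ex:12  wr:13  — RAW R1: wait I1 write@8
I3  is:3  ro:4  ex:5  wr:10  — WAR R4: wait I2 read@9
I4  is:11  ro:14  ex:15  wr:16  — struct: ALU busy until I3 writes@10, RAW R2: wait I2 write@13
I5  is:17  ro:18  ex:19  wr:20  — struct: ALU busy until I4 writes@16
I6  is:21  ro:22  ex:23  wr:24  — struct: ALU busy until I5 writes@20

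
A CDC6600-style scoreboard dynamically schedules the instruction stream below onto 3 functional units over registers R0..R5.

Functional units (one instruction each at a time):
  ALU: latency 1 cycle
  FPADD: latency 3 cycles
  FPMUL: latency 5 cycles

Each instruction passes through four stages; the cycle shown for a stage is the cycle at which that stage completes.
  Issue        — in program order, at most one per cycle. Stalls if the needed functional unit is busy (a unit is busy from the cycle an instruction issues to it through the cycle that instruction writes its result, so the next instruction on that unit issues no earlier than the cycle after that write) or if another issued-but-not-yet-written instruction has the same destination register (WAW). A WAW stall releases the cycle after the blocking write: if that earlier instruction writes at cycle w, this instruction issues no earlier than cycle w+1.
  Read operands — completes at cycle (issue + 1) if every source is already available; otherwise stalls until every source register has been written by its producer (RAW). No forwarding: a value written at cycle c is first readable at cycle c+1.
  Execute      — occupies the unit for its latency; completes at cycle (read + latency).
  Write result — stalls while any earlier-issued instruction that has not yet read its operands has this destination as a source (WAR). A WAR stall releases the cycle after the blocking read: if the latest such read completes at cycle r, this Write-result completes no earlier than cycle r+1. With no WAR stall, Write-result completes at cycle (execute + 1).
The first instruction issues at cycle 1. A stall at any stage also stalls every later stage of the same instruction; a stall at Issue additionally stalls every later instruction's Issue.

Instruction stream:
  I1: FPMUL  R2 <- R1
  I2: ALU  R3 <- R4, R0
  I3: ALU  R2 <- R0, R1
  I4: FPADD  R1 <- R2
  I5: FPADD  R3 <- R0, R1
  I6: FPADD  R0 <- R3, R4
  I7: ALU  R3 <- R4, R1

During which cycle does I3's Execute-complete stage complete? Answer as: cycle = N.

[I1] 1/2/7/8
[I2] 2/3/4/5
[I3] 9/10/11/12  (WAW R2: wait I1 write@8)
[I4] 10/13/16/17  (RAW R2: wait I3 write@12)
[I5] 18/19/22/23  (struct: FPADD busy until I4 writes@17)
[I6] 24/25/28/29  (struct: FPADD busy until I5 writes@23)
[I7] 25/26/27/28

cycle = 11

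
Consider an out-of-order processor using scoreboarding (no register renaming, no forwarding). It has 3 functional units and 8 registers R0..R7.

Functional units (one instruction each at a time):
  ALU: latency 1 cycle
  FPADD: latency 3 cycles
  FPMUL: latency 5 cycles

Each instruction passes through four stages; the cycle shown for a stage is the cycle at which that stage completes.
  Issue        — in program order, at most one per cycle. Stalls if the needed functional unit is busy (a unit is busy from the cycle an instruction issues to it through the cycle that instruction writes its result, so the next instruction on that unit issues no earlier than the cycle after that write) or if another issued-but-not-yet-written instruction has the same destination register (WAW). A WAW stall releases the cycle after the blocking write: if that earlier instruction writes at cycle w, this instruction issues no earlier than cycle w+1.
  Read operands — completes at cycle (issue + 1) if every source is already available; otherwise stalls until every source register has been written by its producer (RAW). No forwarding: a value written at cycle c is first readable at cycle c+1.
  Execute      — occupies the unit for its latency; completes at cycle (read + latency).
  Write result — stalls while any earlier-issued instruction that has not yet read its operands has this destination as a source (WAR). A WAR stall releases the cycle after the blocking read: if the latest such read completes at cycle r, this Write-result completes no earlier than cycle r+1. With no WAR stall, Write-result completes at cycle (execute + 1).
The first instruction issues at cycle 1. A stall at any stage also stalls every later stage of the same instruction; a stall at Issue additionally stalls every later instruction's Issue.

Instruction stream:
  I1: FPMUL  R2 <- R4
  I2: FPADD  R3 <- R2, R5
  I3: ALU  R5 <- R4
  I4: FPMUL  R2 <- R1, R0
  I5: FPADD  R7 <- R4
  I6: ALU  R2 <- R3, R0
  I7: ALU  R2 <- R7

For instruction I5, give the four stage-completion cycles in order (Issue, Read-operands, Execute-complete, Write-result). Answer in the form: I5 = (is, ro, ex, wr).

I5 = (14, 15, 18, 19)

I1: IS=1 RO=2 EX=7 WR=8
I2: IS=2 RO=9 EX=12 WR=13  [RAW R2: wait I1 write@8]
I3: IS=3 RO=4 EX=5 WR=10  [WAR R5: wait I2 read@9]
I4: IS=9 RO=10 EX=15 WR=16  [struct: FPMUL busy until I1 writes@8]
I5: IS=14 RO=15 EX=18 WR=19  [struct: FPADD busy until I2 writes@13]
I6: IS=17 RO=18 EX=19 WR=20  [WAW R2: wait I4 write@16]
I7: IS=21 RO=22 EX=23 WR=24  [struct: ALU busy until I6 writes@20]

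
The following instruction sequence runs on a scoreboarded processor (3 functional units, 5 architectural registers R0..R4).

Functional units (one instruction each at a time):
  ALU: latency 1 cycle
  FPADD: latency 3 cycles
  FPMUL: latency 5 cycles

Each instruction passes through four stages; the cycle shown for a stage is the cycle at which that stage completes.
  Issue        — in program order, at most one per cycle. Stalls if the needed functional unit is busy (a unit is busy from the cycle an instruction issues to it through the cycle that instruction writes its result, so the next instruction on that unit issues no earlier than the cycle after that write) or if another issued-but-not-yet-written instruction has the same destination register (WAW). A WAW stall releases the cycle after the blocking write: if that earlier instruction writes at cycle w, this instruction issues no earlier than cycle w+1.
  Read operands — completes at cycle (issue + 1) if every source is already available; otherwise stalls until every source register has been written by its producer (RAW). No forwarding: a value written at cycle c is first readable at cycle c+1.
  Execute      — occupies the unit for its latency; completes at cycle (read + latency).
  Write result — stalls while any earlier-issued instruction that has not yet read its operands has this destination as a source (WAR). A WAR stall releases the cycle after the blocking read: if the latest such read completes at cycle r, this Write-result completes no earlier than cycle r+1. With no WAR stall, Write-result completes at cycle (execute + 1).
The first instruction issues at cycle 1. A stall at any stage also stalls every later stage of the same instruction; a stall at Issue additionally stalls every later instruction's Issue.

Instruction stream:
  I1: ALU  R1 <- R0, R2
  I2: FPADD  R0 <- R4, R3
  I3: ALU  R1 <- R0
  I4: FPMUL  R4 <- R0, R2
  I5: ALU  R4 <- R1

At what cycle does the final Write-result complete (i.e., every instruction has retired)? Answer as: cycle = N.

1) issue 1, read 2, done 3, write 4
2) issue 2, read 3, done 6, write 7
3) issue 5, read 8, done 9, write 10  <struct: ALU busy until I1 writes@4 / RAW R0: wait I2 write@7>
4) issue 6, read 8, done 13, write 14  <RAW R0: wait I2 write@7>
5) issue 15, read 16, done 17, write 18  <WAW R4: wait I4 write@14>

cycle = 18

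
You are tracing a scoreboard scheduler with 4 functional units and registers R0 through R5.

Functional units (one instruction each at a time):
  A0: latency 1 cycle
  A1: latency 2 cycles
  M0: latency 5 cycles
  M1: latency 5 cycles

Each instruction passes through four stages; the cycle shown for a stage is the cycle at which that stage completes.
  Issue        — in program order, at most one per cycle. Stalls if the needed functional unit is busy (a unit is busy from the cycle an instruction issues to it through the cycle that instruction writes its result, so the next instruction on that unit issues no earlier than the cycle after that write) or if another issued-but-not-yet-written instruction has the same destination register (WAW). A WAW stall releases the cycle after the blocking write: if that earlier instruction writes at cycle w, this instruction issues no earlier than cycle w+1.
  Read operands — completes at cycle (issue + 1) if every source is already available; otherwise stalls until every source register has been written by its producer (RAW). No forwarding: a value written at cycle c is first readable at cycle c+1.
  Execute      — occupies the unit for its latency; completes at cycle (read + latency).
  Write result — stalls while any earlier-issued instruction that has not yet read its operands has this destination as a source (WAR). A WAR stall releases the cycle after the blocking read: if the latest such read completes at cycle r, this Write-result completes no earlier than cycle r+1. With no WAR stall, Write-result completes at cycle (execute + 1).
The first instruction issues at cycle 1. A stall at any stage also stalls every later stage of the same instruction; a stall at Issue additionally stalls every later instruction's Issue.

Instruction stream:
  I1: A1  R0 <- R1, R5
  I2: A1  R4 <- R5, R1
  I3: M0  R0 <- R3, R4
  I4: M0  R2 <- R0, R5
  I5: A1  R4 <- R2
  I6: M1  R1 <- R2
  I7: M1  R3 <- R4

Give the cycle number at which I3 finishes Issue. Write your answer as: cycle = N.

I1: IS=1 RO=2 EX=4 WR=5
I2: IS=6 RO=7 EX=9 WR=10  [struct: A1 busy until I1 writes@5]
I3: IS=7 RO=11 EX=16 WR=17  [RAW R4: wait I2 write@10]
I4: IS=18 RO=19 EX=24 WR=25  [struct: M0 busy until I3 writes@17]
I5: IS=19 RO=26 EX=28 WR=29  [RAW R2: wait I4 write@25]
I6: IS=20 RO=26 EX=31 WR=32  [RAW R2: wait I4 write@25]
I7: IS=33 RO=34 EX=39 WR=40  [struct: M1 busy until I6 writes@32]

cycle = 7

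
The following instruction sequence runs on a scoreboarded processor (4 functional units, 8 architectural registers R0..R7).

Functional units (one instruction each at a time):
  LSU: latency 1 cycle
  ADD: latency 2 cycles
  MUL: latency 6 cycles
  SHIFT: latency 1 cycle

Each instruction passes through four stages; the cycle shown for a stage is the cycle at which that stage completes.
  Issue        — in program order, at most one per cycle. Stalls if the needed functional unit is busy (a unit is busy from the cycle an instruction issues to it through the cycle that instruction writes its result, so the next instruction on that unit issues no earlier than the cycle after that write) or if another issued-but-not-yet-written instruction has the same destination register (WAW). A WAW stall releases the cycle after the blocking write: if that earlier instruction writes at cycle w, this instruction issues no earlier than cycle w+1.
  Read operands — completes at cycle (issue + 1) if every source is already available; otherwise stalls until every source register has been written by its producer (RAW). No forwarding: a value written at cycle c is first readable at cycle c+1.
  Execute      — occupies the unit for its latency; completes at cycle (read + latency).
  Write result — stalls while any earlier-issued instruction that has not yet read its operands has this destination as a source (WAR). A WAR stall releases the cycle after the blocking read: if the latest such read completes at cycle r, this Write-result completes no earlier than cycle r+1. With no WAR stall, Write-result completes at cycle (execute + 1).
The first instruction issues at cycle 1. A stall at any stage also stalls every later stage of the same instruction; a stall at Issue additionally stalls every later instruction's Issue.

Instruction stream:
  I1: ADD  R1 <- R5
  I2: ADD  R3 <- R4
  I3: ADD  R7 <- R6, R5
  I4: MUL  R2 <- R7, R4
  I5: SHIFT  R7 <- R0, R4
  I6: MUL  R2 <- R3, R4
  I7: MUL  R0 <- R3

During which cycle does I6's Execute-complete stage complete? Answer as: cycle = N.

cycle = 31

1) issue 1, read 2, done 4, write 5
2) issue 6, read 7, done 9, write 10  <struct: ADD busy until I1 writes@5>
3) issue 11, read 12, done 14, write 15  <struct: ADD busy until I2 writes@10>
4) issue 12, read 16, done 22, write 23  <RAW R7: wait I3 write@15>
5) issue 16, read 17, done 18, write 19  <WAW R7: wait I3 write@15>
6) issue 24, read 25, done 31, write 32  <struct: MUL busy until I4 writes@23>
7) issue 33, read 34, done 40, write 41  <struct: MUL busy until I6 writes@32>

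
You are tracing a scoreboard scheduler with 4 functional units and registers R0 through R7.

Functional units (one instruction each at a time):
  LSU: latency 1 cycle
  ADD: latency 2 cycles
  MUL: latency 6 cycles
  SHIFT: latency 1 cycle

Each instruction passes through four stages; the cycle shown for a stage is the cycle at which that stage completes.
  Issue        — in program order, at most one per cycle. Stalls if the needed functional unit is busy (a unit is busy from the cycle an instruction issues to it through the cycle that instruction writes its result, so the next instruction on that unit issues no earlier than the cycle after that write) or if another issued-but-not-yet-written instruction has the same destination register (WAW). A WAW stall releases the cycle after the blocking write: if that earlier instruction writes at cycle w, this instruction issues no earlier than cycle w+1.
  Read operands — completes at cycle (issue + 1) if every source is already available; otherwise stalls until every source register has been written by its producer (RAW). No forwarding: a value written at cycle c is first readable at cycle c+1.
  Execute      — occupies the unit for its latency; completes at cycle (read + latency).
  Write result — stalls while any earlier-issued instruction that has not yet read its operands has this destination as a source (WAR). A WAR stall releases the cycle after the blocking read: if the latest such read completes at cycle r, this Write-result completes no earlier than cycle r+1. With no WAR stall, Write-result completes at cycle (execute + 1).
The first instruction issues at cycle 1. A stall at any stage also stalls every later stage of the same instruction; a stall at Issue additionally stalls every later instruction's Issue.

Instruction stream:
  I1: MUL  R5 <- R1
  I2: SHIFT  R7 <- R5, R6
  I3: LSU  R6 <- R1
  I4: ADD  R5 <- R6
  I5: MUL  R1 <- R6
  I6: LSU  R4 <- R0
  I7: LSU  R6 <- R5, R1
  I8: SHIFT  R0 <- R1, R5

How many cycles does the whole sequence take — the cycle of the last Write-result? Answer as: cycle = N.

cycle = 22

I1: IS=1 RO=2 EX=8 WR=9
I2: IS=2 RO=10 EX=11 WR=12  [RAW R5: wait I1 write@9]
I3: IS=3 RO=4 EX=5 WR=11  [WAR R6: wait I2 read@10]
I4: IS=10 RO=12 EX=14 WR=15  [WAW R5: wait I1 write@9; RAW R6: wait I3 write@11]
I5: IS=11 RO=12 EX=18 WR=19
I6: IS=12 RO=13 EX=14 WR=15
I7: IS=16 RO=20 EX=21 WR=22  [struct: LSU busy until I6 writes@15; RAW R1: wait I5 write@19]
I8: IS=17 RO=20 EX=21 WR=22  [RAW R1: wait I5 write@19]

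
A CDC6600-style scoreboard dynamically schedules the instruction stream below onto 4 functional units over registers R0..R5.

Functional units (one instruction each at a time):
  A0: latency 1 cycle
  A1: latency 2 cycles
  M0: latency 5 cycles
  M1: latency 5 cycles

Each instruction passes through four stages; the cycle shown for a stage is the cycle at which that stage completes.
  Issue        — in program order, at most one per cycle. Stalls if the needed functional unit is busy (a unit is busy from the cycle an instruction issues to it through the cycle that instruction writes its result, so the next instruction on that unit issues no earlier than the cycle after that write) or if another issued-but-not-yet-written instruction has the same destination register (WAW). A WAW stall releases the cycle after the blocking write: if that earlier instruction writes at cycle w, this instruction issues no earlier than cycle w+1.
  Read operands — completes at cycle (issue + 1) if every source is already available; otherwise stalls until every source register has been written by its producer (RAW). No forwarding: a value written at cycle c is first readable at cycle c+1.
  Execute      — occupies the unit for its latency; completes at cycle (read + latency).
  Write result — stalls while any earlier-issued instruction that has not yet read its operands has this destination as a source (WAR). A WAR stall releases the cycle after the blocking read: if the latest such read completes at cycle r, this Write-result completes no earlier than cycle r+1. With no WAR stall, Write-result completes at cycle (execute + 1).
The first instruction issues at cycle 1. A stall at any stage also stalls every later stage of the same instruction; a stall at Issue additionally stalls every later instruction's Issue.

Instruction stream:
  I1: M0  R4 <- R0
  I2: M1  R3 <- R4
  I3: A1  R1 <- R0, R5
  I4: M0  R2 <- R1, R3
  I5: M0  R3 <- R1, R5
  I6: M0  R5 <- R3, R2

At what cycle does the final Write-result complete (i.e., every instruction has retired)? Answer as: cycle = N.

  I1 | 1 | 2 | 7 | 8
  I2 | 2 | 9 | 14 | 15   RAW R4: wait I1 write@8
  I3 | 3 | 4 | 6 | 7
  I4 | 9 | 16 | 21 | 22   struct: M0 busy until I1 writes@8 · RAW R3: wait I2 write@15
  I5 | 23 | 24 | 29 | 30   struct: M0 busy until I4 writes@22
  I6 | 31 | 32 | 37 | 38   struct: M0 busy until I5 writes@30

cycle = 38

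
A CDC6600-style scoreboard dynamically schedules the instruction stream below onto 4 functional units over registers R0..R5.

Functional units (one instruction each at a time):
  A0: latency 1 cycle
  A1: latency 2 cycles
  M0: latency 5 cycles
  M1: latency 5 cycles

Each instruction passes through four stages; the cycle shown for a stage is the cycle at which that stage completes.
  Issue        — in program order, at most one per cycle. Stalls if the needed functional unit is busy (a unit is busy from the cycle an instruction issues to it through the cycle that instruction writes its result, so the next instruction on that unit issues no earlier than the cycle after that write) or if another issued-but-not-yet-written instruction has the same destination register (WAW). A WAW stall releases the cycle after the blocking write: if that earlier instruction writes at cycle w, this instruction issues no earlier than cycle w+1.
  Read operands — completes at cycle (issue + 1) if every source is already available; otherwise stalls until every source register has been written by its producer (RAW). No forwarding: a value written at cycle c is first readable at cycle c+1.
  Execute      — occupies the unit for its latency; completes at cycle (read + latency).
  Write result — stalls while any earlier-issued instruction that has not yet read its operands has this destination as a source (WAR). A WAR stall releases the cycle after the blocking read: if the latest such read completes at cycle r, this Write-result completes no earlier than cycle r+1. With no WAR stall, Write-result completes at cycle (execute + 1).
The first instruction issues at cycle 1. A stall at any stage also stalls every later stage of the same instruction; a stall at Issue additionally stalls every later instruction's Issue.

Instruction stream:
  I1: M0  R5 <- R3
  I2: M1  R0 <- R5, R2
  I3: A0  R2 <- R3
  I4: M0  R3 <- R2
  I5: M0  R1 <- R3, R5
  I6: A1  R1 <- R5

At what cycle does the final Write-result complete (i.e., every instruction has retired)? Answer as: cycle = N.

cycle = 30

c1: issue I1 (M0)
c2: I1 read-ops | issue I2 (M1)
c3: issue I3 (A0)
c4: I3 read-ops
c5: I3 finished on A0
c7: I1 finished on M0
c8: I1→R5
c9: I2 read-ops | issue I4 (M0)
c10: I3→R2
c11: I4 read-ops
c14: I2 finished on M1
c15: I2→R0
c16: I4 finished on M0
c17: I4→R3
c18: issue I5 (M0)
c19: I5 read-ops
c24: I5 finished on M0
c25: I5→R1
c26: issue I6 (A1)
c27: I6 read-ops
c29: I6 finished on A1
c30: I6→R1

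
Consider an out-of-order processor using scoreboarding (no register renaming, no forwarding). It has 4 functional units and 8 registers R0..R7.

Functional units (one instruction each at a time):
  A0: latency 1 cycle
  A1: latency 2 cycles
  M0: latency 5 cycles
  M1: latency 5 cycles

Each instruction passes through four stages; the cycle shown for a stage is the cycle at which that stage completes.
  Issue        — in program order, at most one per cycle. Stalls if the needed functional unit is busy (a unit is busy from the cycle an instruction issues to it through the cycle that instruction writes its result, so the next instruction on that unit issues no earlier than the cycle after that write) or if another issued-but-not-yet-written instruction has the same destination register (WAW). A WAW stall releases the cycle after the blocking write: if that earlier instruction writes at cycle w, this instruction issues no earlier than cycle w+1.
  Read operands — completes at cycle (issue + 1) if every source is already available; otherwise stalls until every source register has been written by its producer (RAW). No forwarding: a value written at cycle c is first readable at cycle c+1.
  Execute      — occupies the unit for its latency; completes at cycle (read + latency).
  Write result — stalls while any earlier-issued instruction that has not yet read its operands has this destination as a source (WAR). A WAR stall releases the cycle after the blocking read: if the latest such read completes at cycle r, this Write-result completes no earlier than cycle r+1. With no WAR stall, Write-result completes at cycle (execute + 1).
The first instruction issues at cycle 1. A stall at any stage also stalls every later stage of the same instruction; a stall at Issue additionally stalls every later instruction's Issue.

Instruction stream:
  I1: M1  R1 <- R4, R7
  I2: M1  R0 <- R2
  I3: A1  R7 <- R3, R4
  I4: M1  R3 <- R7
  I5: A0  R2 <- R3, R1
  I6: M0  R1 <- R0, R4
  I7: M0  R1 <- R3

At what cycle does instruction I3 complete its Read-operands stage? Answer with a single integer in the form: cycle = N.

cycle = 11

t=1  I1 dispatched to M1
t=2  I1 operands ready
t=7  I1 complete
t=8  R1←I1
t=9  I2 dispatched to M1
t=10  I2 operands ready, I3 dispatched to A1
t=11  I3 operands ready
t=13  I3 complete
t=14  R7←I3
t=15  I2 complete
t=16  R0←I2
t=17  I4 dispatched to M1
t=18  I4 operands ready, I5 dispatched to A0
t=19  I6 dispatched to M0
t=20  I6 operands ready
t=23  I4 complete
t=24  R3←I4
t=25  I5 operands ready, I6 complete
t=26  I5 complete, R1←I6
t=27  R2←I5, I7 dispatched to M0
t=28  I7 operands ready
t=33  I7 complete
t=34  R1←I7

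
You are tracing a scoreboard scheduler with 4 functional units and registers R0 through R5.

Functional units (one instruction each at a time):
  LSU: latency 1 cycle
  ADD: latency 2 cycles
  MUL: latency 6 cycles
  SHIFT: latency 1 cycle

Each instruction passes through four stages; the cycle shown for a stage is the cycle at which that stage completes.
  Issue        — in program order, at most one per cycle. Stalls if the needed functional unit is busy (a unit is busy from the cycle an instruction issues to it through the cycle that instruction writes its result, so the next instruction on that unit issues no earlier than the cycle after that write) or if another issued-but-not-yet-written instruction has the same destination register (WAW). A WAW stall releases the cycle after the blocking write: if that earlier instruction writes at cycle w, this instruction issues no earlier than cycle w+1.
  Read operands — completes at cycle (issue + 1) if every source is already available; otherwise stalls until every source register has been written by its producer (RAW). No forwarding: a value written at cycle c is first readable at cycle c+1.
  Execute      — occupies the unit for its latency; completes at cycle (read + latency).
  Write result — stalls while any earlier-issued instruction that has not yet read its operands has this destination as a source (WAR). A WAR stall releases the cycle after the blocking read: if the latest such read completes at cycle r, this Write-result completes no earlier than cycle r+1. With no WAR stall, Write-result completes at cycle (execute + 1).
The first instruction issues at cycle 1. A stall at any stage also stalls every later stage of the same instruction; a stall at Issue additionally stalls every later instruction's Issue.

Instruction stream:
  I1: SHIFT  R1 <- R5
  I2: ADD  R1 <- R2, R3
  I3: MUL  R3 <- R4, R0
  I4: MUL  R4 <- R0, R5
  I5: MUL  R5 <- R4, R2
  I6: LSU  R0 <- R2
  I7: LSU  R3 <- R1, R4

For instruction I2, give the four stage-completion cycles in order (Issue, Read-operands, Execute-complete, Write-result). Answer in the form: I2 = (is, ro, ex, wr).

I2 = (5, 6, 8, 9)

[I1] 1/2/3/4
[I2] 5/6/8/9  (WAW R1: wait I1 write@4)
[I3] 6/7/13/14
[I4] 15/16/22/23  (struct: MUL busy until I3 writes@14)
[I5] 24/25/31/32  (struct: MUL busy until I4 writes@23)
[I6] 25/26/27/28
[I7] 29/30/31/32  (struct: LSU busy until I6 writes@28)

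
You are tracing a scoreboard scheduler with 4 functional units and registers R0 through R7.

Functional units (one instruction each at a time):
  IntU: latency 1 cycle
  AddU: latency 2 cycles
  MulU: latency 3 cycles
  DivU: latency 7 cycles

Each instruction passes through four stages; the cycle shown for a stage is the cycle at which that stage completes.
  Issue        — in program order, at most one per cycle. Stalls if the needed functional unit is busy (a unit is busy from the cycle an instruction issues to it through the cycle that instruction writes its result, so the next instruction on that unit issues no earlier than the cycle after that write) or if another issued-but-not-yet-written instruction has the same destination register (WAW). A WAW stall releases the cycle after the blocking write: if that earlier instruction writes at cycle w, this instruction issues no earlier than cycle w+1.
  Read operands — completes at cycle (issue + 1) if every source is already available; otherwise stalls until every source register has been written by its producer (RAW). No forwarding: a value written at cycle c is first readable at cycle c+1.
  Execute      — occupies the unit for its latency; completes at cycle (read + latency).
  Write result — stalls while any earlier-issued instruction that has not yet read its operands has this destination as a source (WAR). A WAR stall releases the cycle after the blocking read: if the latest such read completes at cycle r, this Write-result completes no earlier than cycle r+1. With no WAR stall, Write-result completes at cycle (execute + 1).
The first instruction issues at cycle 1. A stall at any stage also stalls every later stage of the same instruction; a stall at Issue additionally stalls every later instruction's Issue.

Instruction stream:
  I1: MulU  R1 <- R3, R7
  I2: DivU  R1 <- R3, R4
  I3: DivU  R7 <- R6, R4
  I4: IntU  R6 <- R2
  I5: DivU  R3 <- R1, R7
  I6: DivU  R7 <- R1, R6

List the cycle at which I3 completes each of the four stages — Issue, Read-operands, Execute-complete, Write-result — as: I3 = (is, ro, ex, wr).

I3 = (17, 18, 25, 26)

t=1  issue I1 (MulU)
t=2  I1 read-ops
t=5  I1 finished on MulU
t=6  I1→R1
t=7  issue I2 (DivU)
t=8  I2 read-ops
t=15  I2 finished on DivU
t=16  I2→R1
t=17  issue I3 (DivU)
t=18  I3 read-ops · issue I4 (IntU)
t=19  I4 read-ops
t=20  I4 finished on IntU
t=21  I4→R6
t=25  I3 finished on DivU
t=26  I3→R7
t=27  issue I5 (DivU)
t=28  I5 read-ops
t=35  I5 finished on DivU
t=36  I5→R3
t=37  issue I6 (DivU)
t=38  I6 read-ops
t=45  I6 finished on DivU
t=46  I6→R7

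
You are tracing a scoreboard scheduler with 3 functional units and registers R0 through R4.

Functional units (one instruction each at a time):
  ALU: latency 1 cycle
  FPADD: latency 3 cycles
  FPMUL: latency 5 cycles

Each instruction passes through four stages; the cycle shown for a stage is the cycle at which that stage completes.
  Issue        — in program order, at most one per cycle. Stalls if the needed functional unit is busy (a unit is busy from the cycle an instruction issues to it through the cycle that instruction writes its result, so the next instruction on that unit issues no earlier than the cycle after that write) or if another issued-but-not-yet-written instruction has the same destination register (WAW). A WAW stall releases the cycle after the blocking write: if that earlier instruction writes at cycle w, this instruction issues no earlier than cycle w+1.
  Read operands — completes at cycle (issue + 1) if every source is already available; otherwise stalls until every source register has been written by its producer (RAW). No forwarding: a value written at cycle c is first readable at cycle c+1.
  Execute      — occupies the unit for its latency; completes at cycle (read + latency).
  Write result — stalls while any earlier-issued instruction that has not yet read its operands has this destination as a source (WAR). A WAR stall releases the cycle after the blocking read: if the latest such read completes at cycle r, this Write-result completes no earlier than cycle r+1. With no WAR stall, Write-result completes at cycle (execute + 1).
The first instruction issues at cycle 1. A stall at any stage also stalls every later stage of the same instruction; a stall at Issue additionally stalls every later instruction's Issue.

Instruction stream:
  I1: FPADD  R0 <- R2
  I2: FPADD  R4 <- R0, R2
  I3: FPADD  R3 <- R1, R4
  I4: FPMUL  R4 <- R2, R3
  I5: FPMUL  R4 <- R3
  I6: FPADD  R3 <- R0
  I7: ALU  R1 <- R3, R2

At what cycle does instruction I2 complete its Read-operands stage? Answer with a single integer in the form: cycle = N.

cycle = 8

c1: I1 dispatched to FPADD
c2: I1 operands ready
c5: I1 complete
c6: R0←I1
c7: I2 dispatched to FPADD
c8: I2 operands ready
c11: I2 complete
c12: R4←I2
c13: I3 dispatched to FPADD
c14: I3 operands ready; I4 dispatched to FPMUL
c17: I3 complete
c18: R3←I3
c19: I4 operands ready
c24: I4 complete
c25: R4←I4
c26: I5 dispatched to FPMUL
c27: I5 operands ready; I6 dispatched to FPADD
c28: I6 operands ready; I7 dispatched to ALU
c31: I6 complete
c32: I5 complete; R3←I6
c33: R4←I5; I7 operands ready
c34: I7 complete
c35: R1←I7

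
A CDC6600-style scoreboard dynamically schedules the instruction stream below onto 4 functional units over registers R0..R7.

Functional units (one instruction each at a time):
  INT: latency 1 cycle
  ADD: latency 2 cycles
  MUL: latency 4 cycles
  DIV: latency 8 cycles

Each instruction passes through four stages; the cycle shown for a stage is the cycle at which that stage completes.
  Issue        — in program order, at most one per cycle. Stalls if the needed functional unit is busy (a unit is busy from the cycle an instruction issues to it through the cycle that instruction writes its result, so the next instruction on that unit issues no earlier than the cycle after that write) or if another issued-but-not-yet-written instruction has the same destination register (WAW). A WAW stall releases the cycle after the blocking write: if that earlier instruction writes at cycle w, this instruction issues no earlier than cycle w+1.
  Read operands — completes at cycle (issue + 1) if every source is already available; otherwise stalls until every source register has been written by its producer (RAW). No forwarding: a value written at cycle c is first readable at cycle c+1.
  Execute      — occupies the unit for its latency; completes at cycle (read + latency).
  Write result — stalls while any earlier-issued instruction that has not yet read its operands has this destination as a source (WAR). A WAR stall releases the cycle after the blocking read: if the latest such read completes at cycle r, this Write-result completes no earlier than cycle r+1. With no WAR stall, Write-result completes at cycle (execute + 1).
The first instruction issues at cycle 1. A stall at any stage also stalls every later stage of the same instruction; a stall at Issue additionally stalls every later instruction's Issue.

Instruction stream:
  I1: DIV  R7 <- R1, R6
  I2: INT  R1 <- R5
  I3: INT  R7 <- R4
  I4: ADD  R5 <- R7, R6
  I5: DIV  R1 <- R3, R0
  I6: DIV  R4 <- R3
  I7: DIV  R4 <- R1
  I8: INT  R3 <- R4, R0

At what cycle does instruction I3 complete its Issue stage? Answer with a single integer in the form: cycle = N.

t=1  I1 dispatched to DIV
t=2  I1 operands ready · I2 dispatched to INT
t=3  I2 operands ready
t=4  I2 complete
t=5  R1←I2
t=10  I1 complete
t=11  R7←I1
t=12  I3 dispatched to INT
t=13  I3 operands ready · I4 dispatched to ADD
t=14  I3 complete · I5 dispatched to DIV
t=15  R7←I3 · I5 operands ready
t=16  I4 operands ready
t=18  I4 complete
t=19  R5←I4
t=23  I5 complete
t=24  R1←I5
t=25  I6 dispatched to DIV
t=26  I6 operands ready
t=34  I6 complete
t=35  R4←I6
t=36  I7 dispatched to DIV
t=37  I7 operands ready · I8 dispatched to INT
t=45  I7 complete
t=46  R4←I7
t=47  I8 operands ready
t=48  I8 complete
t=49  R3←I8

cycle = 12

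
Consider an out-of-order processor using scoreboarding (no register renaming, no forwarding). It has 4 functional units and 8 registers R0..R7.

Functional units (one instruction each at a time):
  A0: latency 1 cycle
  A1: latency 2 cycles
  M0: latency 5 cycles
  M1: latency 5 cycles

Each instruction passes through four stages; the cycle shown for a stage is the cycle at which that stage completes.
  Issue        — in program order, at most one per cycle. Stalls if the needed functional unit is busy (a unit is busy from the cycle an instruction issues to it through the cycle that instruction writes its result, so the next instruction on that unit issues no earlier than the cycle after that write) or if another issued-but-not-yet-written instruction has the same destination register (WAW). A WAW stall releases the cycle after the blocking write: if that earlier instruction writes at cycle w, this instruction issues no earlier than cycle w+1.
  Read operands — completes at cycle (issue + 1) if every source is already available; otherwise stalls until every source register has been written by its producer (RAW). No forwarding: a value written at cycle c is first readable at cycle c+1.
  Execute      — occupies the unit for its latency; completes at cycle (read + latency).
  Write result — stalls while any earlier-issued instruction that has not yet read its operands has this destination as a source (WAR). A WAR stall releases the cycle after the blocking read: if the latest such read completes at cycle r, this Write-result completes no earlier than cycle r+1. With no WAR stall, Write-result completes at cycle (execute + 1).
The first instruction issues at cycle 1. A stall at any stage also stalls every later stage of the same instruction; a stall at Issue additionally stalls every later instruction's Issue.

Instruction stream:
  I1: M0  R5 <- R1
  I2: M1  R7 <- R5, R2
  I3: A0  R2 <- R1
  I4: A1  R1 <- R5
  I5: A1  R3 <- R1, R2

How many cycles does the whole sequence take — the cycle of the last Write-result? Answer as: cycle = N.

I1  is:1  ro:2  ex:7  wr:8
I2  is:2  ro:9  ex:14  wr:15  — RAW R5: wait I1 write@8
I3  is:3  ro:4  ex:5  wr:10  — WAR R2: wait I2 read@9
I4  is:4  ro:9  ex:11  wr:12  — RAW R5: wait I1 write@8
I5  is:13  ro:14  ex:16  wr:17  — struct: A1 busy until I4 writes@12

cycle = 17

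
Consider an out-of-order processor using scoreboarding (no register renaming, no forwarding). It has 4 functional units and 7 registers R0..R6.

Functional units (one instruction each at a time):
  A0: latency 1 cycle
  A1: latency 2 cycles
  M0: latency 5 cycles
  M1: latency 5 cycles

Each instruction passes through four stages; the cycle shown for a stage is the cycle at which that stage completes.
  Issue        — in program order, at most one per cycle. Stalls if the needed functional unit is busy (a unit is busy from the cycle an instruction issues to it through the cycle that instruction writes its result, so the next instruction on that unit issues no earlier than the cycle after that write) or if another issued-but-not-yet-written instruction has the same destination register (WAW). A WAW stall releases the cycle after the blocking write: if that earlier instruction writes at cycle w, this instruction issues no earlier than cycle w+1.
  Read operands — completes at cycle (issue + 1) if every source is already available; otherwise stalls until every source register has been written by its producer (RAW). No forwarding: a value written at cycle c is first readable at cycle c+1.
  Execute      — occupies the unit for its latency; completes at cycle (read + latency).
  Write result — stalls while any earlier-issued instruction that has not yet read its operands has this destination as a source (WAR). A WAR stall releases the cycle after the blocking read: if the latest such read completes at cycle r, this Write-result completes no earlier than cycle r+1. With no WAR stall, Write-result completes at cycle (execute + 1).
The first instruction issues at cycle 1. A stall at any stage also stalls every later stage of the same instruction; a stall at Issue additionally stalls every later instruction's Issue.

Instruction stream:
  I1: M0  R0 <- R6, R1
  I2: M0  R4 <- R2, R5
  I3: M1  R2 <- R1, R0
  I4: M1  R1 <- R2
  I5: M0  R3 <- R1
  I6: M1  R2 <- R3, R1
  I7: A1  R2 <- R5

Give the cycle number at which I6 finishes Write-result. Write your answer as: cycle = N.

cycle = 39

I1  is:1  ro:2  ex:7  wr:8
I2  is:9  ro:10  ex:15  wr:16  — struct: M0 busy until I1 writes@8
I3  is:10  ro:11  ex:16  wr:17
I4  is:18  ro:19  ex:24  wr:25  — struct: M1 busy until I3 writes@17
I5  is:19  ro:26  ex:31  wr:32  — RAW R1: wait I4 write@25
I6  is:26  ro:33  ex:38  wr:39  — struct: M1 busy until I4 writes@25, RAW R3: wait I5 write@32
I7  is:40  ro:41  ex:43  wr:44  — WAW R2: wait I6 write@39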